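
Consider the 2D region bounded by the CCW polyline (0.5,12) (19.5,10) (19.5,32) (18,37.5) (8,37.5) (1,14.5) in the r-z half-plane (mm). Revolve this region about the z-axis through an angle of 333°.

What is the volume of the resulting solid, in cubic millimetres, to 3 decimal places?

Volume = 27545.236 mm³

Profile (r,z), 6 vertices: (0.5,12) (19.5,10) (19.5,32) (18,37.5) (8,37.5) (1,14.5)
edge 0: (0.5,12)→(19.5,10)  cross = 0.5·10 − 19.5·12 = -229.0000; (r_i+r_j)·cross = 20·-229.0000 = -4580.0000
edge 1: (19.5,10)→(19.5,32)  cross = 19.5·32 − 19.5·10 = 429.0000; (r_i+r_j)·cross = 39·429.0000 = 16731.0000
edge 2: (19.5,32)→(18,37.5)  cross = 19.5·37.5 − 18·32 = 155.2500; (r_i+r_j)·cross = 37.5·155.2500 = 5821.8750
edge 3: (18,37.5)→(8,37.5)  cross = 18·37.5 − 8·37.5 = 375.0000; (r_i+r_j)·cross = 26·375.0000 = 9750.0000
edge 4: (8,37.5)→(1,14.5)  cross = 8·14.5 − 1·37.5 = 78.5000; (r_i+r_j)·cross = 9·78.5000 = 706.5000
edge 5: (1,14.5)→(0.5,12)  cross = 1·12 − 0.5·14.5 = 4.7500; (r_i+r_j)·cross = 1.5·4.7500 = 7.1250
Σcross = 813.5000 → A = |Σcross|/2 = 406.7500 mm²
Σ(r_i+r_j)·cross = 28436.5000 → first moment M = |Σ|/6 = 4739.4167
R_c = M/A = 4739.4167/406.7500 = 11.6519 mm
θ = 333° = 5.811946 rad
V = θ·R_c·A = 5.811946·11.6519·406.7500 = 27545.236 mm³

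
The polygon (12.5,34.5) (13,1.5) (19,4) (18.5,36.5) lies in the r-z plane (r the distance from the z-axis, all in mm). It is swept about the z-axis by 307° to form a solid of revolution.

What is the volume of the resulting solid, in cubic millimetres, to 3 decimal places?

Volume = 16669.796 mm³

Profile (r,z), 4 vertices: (12.5,34.5) (13,1.5) (19,4) (18.5,36.5)
edge 0: (12.5,34.5)→(13,1.5)  cross = 12.5·1.5 − 13·34.5 = -429.7500; (r_i+r_j)·cross = 25.5·-429.7500 = -10958.6250
edge 1: (13,1.5)→(19,4)  cross = 13·4 − 19·1.5 = 23.5000; (r_i+r_j)·cross = 32·23.5000 = 752.0000
edge 2: (19,4)→(18.5,36.5)  cross = 19·36.5 − 18.5·4 = 619.5000; (r_i+r_j)·cross = 37.5·619.5000 = 23231.2500
edge 3: (18.5,36.5)→(12.5,34.5)  cross = 18.5·34.5 − 12.5·36.5 = 182.0000; (r_i+r_j)·cross = 31·182.0000 = 5642.0000
Σcross = 395.2500 → A = |Σcross|/2 = 197.6250 mm²
Σ(r_i+r_j)·cross = 18666.6250 → first moment M = |Σ|/6 = 3111.1042
R_c = M/A = 3111.1042/197.6250 = 15.7425 mm
θ = 307° = 5.358161 rad
V = θ·R_c·A = 5.358161·15.7425·197.6250 = 16669.796 mm³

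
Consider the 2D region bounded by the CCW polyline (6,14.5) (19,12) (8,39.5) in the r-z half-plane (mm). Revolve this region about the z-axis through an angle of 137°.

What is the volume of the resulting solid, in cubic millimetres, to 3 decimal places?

Profile (r,z), 3 vertices: (6,14.5) (19,12) (8,39.5)
edge 0: (6,14.5)→(19,12)  cross = 6·12 − 19·14.5 = -203.5000; (r_i+r_j)·cross = 25·-203.5000 = -5087.5000
edge 1: (19,12)→(8,39.5)  cross = 19·39.5 − 8·12 = 654.5000; (r_i+r_j)·cross = 27·654.5000 = 17671.5000
edge 2: (8,39.5)→(6,14.5)  cross = 8·14.5 − 6·39.5 = -121.0000; (r_i+r_j)·cross = 14·-121.0000 = -1694.0000
Σcross = 330.0000 → A = |Σcross|/2 = 165.0000 mm²
Σ(r_i+r_j)·cross = 10890.0000 → first moment M = |Σ|/6 = 1815.0000
R_c = M/A = 1815.0000/165.0000 = 11.0000 mm
θ = 137° = 2.391101 rad
V = θ·R_c·A = 2.391101·11.0000·165.0000 = 4339.848 mm³

Volume = 4339.848 mm³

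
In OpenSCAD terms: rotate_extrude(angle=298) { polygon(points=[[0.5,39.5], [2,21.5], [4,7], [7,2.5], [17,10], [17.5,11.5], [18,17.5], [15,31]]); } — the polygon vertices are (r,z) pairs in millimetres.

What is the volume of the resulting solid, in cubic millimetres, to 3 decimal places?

Volume = 19550.864 mm³

Profile (r,z), 8 vertices: (0.5,39.5) (2,21.5) (4,7) (7,2.5) (17,10) (17.5,11.5) (18,17.5) (15,31)
edge 0: (0.5,39.5)→(2,21.5)  cross = 0.5·21.5 − 2·39.5 = -68.2500; (r_i+r_j)·cross = 2.5·-68.2500 = -170.6250
edge 1: (2,21.5)→(4,7)  cross = 2·7 − 4·21.5 = -72.0000; (r_i+r_j)·cross = 6·-72.0000 = -432.0000
edge 2: (4,7)→(7,2.5)  cross = 4·2.5 − 7·7 = -39.0000; (r_i+r_j)·cross = 11·-39.0000 = -429.0000
edge 3: (7,2.5)→(17,10)  cross = 7·10 − 17·2.5 = 27.5000; (r_i+r_j)·cross = 24·27.5000 = 660.0000
edge 4: (17,10)→(17.5,11.5)  cross = 17·11.5 − 17.5·10 = 20.5000; (r_i+r_j)·cross = 34.5·20.5000 = 707.2500
edge 5: (17.5,11.5)→(18,17.5)  cross = 17.5·17.5 − 18·11.5 = 99.2500; (r_i+r_j)·cross = 35.5·99.2500 = 3523.3750
edge 6: (18,17.5)→(15,31)  cross = 18·31 − 15·17.5 = 295.5000; (r_i+r_j)·cross = 33·295.5000 = 9751.5000
edge 7: (15,31)→(0.5,39.5)  cross = 15·39.5 − 0.5·31 = 577.0000; (r_i+r_j)·cross = 15.5·577.0000 = 8943.5000
Σcross = 840.5000 → A = |Σcross|/2 = 420.2500 mm²
Σ(r_i+r_j)·cross = 22554.0000 → first moment M = |Σ|/6 = 3759.0000
R_c = M/A = 3759.0000/420.2500 = 8.9447 mm
θ = 298° = 5.201081 rad
V = θ·R_c·A = 5.201081·8.9447·420.2500 = 19550.864 mm³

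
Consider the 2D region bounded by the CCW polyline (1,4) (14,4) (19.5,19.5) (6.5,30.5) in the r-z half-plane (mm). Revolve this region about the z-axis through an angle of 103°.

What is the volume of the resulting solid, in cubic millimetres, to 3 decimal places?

Volume = 5359.136 mm³

Profile (r,z), 4 vertices: (1,4) (14,4) (19.5,19.5) (6.5,30.5)
edge 0: (1,4)→(14,4)  cross = 1·4 − 14·4 = -52.0000; (r_i+r_j)·cross = 15·-52.0000 = -780.0000
edge 1: (14,4)→(19.5,19.5)  cross = 14·19.5 − 19.5·4 = 195.0000; (r_i+r_j)·cross = 33.5·195.0000 = 6532.5000
edge 2: (19.5,19.5)→(6.5,30.5)  cross = 19.5·30.5 − 6.5·19.5 = 468.0000; (r_i+r_j)·cross = 26·468.0000 = 12168.0000
edge 3: (6.5,30.5)→(1,4)  cross = 6.5·4 − 1·30.5 = -4.5000; (r_i+r_j)·cross = 7.5·-4.5000 = -33.7500
Σcross = 606.5000 → A = |Σcross|/2 = 303.2500 mm²
Σ(r_i+r_j)·cross = 17886.7500 → first moment M = |Σ|/6 = 2981.1250
R_c = M/A = 2981.1250/303.2500 = 9.8306 mm
θ = 103° = 1.797689 rad
V = θ·R_c·A = 1.797689·9.8306·303.2500 = 5359.136 mm³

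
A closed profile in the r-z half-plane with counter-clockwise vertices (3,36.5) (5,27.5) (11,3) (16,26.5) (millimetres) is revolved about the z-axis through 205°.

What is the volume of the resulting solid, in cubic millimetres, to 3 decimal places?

Profile (r,z), 4 vertices: (3,36.5) (5,27.5) (11,3) (16,26.5)
edge 0: (3,36.5)→(5,27.5)  cross = 3·27.5 − 5·36.5 = -100.0000; (r_i+r_j)·cross = 8·-100.0000 = -800.0000
edge 1: (5,27.5)→(11,3)  cross = 5·3 − 11·27.5 = -287.5000; (r_i+r_j)·cross = 16·-287.5000 = -4600.0000
edge 2: (11,3)→(16,26.5)  cross = 11·26.5 − 16·3 = 243.5000; (r_i+r_j)·cross = 27·243.5000 = 6574.5000
edge 3: (16,26.5)→(3,36.5)  cross = 16·36.5 − 3·26.5 = 504.5000; (r_i+r_j)·cross = 19·504.5000 = 9585.5000
Σcross = 360.5000 → A = |Σcross|/2 = 180.2500 mm²
Σ(r_i+r_j)·cross = 10760.0000 → first moment M = |Σ|/6 = 1793.3333
R_c = M/A = 1793.3333/180.2500 = 9.9491 mm
θ = 205° = 3.577925 rad
V = θ·R_c·A = 3.577925·9.9491·180.2500 = 6416.412 mm³

Volume = 6416.412 mm³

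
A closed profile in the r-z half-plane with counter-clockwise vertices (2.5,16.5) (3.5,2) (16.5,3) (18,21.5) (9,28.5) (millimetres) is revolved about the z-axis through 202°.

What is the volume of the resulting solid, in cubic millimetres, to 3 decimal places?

Profile (r,z), 5 vertices: (2.5,16.5) (3.5,2) (16.5,3) (18,21.5) (9,28.5)
edge 0: (2.5,16.5)→(3.5,2)  cross = 2.5·2 − 3.5·16.5 = -52.7500; (r_i+r_j)·cross = 6·-52.7500 = -316.5000
edge 1: (3.5,2)→(16.5,3)  cross = 3.5·3 − 16.5·2 = -22.5000; (r_i+r_j)·cross = 20·-22.5000 = -450.0000
edge 2: (16.5,3)→(18,21.5)  cross = 16.5·21.5 − 18·3 = 300.7500; (r_i+r_j)·cross = 34.5·300.7500 = 10375.8750
edge 3: (18,21.5)→(9,28.5)  cross = 18·28.5 − 9·21.5 = 319.5000; (r_i+r_j)·cross = 27·319.5000 = 8626.5000
edge 4: (9,28.5)→(2.5,16.5)  cross = 9·16.5 − 2.5·28.5 = 77.2500; (r_i+r_j)·cross = 11.5·77.2500 = 888.3750
Σcross = 622.2500 → A = |Σcross|/2 = 311.1250 mm²
Σ(r_i+r_j)·cross = 19124.2500 → first moment M = |Σ|/6 = 3187.3750
R_c = M/A = 3187.3750/311.1250 = 10.2447 mm
θ = 202° = 3.525565 rad
V = θ·R_c·A = 3.525565·10.2447·311.1250 = 11237.298 mm³

Volume = 11237.298 mm³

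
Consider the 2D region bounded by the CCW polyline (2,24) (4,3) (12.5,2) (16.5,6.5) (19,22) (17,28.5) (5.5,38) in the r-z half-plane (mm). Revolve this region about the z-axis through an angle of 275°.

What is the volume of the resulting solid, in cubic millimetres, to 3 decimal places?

Profile (r,z), 7 vertices: (2,24) (4,3) (12.5,2) (16.5,6.5) (19,22) (17,28.5) (5.5,38)
edge 0: (2,24)→(4,3)  cross = 2·3 − 4·24 = -90.0000; (r_i+r_j)·cross = 6·-90.0000 = -540.0000
edge 1: (4,3)→(12.5,2)  cross = 4·2 − 12.5·3 = -29.5000; (r_i+r_j)·cross = 16.5·-29.5000 = -486.7500
edge 2: (12.5,2)→(16.5,6.5)  cross = 12.5·6.5 − 16.5·2 = 48.2500; (r_i+r_j)·cross = 29·48.2500 = 1399.2500
edge 3: (16.5,6.5)→(19,22)  cross = 16.5·22 − 19·6.5 = 239.5000; (r_i+r_j)·cross = 35.5·239.5000 = 8502.2500
edge 4: (19,22)→(17,28.5)  cross = 19·28.5 − 17·22 = 167.5000; (r_i+r_j)·cross = 36·167.5000 = 6030.0000
edge 5: (17,28.5)→(5.5,38)  cross = 17·38 − 5.5·28.5 = 489.2500; (r_i+r_j)·cross = 22.5·489.2500 = 11008.1250
edge 6: (5.5,38)→(2,24)  cross = 5.5·24 − 2·38 = 56.0000; (r_i+r_j)·cross = 7.5·56.0000 = 420.0000
Σcross = 881.0000 → A = |Σcross|/2 = 440.5000 mm²
Σ(r_i+r_j)·cross = 26332.8750 → first moment M = |Σ|/6 = 4388.8125
R_c = M/A = 4388.8125/440.5000 = 9.9633 mm
θ = 275° = 4.799655 rad
V = θ·R_c·A = 4.799655·9.9633·440.5000 = 21064.788 mm³

Volume = 21064.788 mm³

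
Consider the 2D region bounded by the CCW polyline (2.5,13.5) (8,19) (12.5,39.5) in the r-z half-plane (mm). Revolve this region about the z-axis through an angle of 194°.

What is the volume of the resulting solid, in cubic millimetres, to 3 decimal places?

Volume = 1142.190 mm³

Profile (r,z), 3 vertices: (2.5,13.5) (8,19) (12.5,39.5)
edge 0: (2.5,13.5)→(8,19)  cross = 2.5·19 − 8·13.5 = -60.5000; (r_i+r_j)·cross = 10.5·-60.5000 = -635.2500
edge 1: (8,19)→(12.5,39.5)  cross = 8·39.5 − 12.5·19 = 78.5000; (r_i+r_j)·cross = 20.5·78.5000 = 1609.2500
edge 2: (12.5,39.5)→(2.5,13.5)  cross = 12.5·13.5 − 2.5·39.5 = 70.0000; (r_i+r_j)·cross = 15·70.0000 = 1050.0000
Σcross = 88.0000 → A = |Σcross|/2 = 44.0000 mm²
Σ(r_i+r_j)·cross = 2024.0000 → first moment M = |Σ|/6 = 337.3333
R_c = M/A = 337.3333/44.0000 = 7.6667 mm
θ = 194° = 3.385939 rad
V = θ·R_c·A = 3.385939·7.6667·44.0000 = 1142.190 mm³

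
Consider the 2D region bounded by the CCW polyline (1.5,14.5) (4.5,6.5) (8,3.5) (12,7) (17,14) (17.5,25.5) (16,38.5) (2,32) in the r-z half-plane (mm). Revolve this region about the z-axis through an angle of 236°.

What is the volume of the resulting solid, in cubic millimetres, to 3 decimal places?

Volume = 16533.745 mm³

Profile (r,z), 8 vertices: (1.5,14.5) (4.5,6.5) (8,3.5) (12,7) (17,14) (17.5,25.5) (16,38.5) (2,32)
edge 0: (1.5,14.5)→(4.5,6.5)  cross = 1.5·6.5 − 4.5·14.5 = -55.5000; (r_i+r_j)·cross = 6·-55.5000 = -333.0000
edge 1: (4.5,6.5)→(8,3.5)  cross = 4.5·3.5 − 8·6.5 = -36.2500; (r_i+r_j)·cross = 12.5·-36.2500 = -453.1250
edge 2: (8,3.5)→(12,7)  cross = 8·7 − 12·3.5 = 14.0000; (r_i+r_j)·cross = 20·14.0000 = 280.0000
edge 3: (12,7)→(17,14)  cross = 12·14 − 17·7 = 49.0000; (r_i+r_j)·cross = 29·49.0000 = 1421.0000
edge 4: (17,14)→(17.5,25.5)  cross = 17·25.5 − 17.5·14 = 188.5000; (r_i+r_j)·cross = 34.5·188.5000 = 6503.2500
edge 5: (17.5,25.5)→(16,38.5)  cross = 17.5·38.5 − 16·25.5 = 265.7500; (r_i+r_j)·cross = 33.5·265.7500 = 8902.6250
edge 6: (16,38.5)→(2,32)  cross = 16·32 − 2·38.5 = 435.0000; (r_i+r_j)·cross = 18·435.0000 = 7830.0000
edge 7: (2,32)→(1.5,14.5)  cross = 2·14.5 − 1.5·32 = -19.0000; (r_i+r_j)·cross = 3.5·-19.0000 = -66.5000
Σcross = 841.5000 → A = |Σcross|/2 = 420.7500 mm²
Σ(r_i+r_j)·cross = 24084.2500 → first moment M = |Σ|/6 = 4014.0417
R_c = M/A = 4014.0417/420.7500 = 9.5402 mm
θ = 236° = 4.118977 rad
V = θ·R_c·A = 4.118977·9.5402·420.7500 = 16533.745 mm³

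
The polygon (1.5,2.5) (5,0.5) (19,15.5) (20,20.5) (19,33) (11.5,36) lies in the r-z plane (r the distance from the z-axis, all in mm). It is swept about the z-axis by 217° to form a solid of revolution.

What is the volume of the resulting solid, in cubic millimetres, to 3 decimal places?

Volume = 15253.374 mm³

Profile (r,z), 6 vertices: (1.5,2.5) (5,0.5) (19,15.5) (20,20.5) (19,33) (11.5,36)
edge 0: (1.5,2.5)→(5,0.5)  cross = 1.5·0.5 − 5·2.5 = -11.7500; (r_i+r_j)·cross = 6.5·-11.7500 = -76.3750
edge 1: (5,0.5)→(19,15.5)  cross = 5·15.5 − 19·0.5 = 68.0000; (r_i+r_j)·cross = 24·68.0000 = 1632.0000
edge 2: (19,15.5)→(20,20.5)  cross = 19·20.5 − 20·15.5 = 79.5000; (r_i+r_j)·cross = 39·79.5000 = 3100.5000
edge 3: (20,20.5)→(19,33)  cross = 20·33 − 19·20.5 = 270.5000; (r_i+r_j)·cross = 39·270.5000 = 10549.5000
edge 4: (19,33)→(11.5,36)  cross = 19·36 − 11.5·33 = 304.5000; (r_i+r_j)·cross = 30.5·304.5000 = 9287.2500
edge 5: (11.5,36)→(1.5,2.5)  cross = 11.5·2.5 − 1.5·36 = -25.2500; (r_i+r_j)·cross = 13·-25.2500 = -328.2500
Σcross = 685.5000 → A = |Σcross|/2 = 342.7500 mm²
Σ(r_i+r_j)·cross = 24164.6250 → first moment M = |Σ|/6 = 4027.4375
R_c = M/A = 4027.4375/342.7500 = 11.7504 mm
θ = 217° = 3.787364 rad
V = θ·R_c·A = 3.787364·11.7504·342.7500 = 15253.374 mm³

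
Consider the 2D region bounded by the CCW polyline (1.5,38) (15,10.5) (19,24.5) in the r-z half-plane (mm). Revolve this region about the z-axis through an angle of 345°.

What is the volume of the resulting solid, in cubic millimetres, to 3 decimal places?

Volume = 10652.333 mm³

Profile (r,z), 3 vertices: (1.5,38) (15,10.5) (19,24.5)
edge 0: (1.5,38)→(15,10.5)  cross = 1.5·10.5 − 15·38 = -554.2500; (r_i+r_j)·cross = 16.5·-554.2500 = -9145.1250
edge 1: (15,10.5)→(19,24.5)  cross = 15·24.5 − 19·10.5 = 168.0000; (r_i+r_j)·cross = 34·168.0000 = 5712.0000
edge 2: (19,24.5)→(1.5,38)  cross = 19·38 − 1.5·24.5 = 685.2500; (r_i+r_j)·cross = 20.5·685.2500 = 14047.6250
Σcross = 299.0000 → A = |Σcross|/2 = 149.5000 mm²
Σ(r_i+r_j)·cross = 10614.5000 → first moment M = |Σ|/6 = 1769.0833
R_c = M/A = 1769.0833/149.5000 = 11.8333 mm
θ = 345° = 6.021386 rad
V = θ·R_c·A = 6.021386·11.8333·149.5000 = 10652.333 mm³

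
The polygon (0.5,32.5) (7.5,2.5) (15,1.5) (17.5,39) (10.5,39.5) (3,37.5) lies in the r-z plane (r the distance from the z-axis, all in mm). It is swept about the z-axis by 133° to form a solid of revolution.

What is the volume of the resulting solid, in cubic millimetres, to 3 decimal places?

Volume = 10642.815 mm³

Profile (r,z), 6 vertices: (0.5,32.5) (7.5,2.5) (15,1.5) (17.5,39) (10.5,39.5) (3,37.5)
edge 0: (0.5,32.5)→(7.5,2.5)  cross = 0.5·2.5 − 7.5·32.5 = -242.5000; (r_i+r_j)·cross = 8·-242.5000 = -1940.0000
edge 1: (7.5,2.5)→(15,1.5)  cross = 7.5·1.5 − 15·2.5 = -26.2500; (r_i+r_j)·cross = 22.5·-26.2500 = -590.6250
edge 2: (15,1.5)→(17.5,39)  cross = 15·39 − 17.5·1.5 = 558.7500; (r_i+r_j)·cross = 32.5·558.7500 = 18159.3750
edge 3: (17.5,39)→(10.5,39.5)  cross = 17.5·39.5 − 10.5·39 = 281.7500; (r_i+r_j)·cross = 28·281.7500 = 7889.0000
edge 4: (10.5,39.5)→(3,37.5)  cross = 10.5·37.5 − 3·39.5 = 275.2500; (r_i+r_j)·cross = 13.5·275.2500 = 3715.8750
edge 5: (3,37.5)→(0.5,32.5)  cross = 3·32.5 − 0.5·37.5 = 78.7500; (r_i+r_j)·cross = 3.5·78.7500 = 275.6250
Σcross = 925.7500 → A = |Σcross|/2 = 462.8750 mm²
Σ(r_i+r_j)·cross = 27509.2500 → first moment M = |Σ|/6 = 4584.8750
R_c = M/A = 4584.8750/462.8750 = 9.9052 mm
θ = 133° = 2.321288 rad
V = θ·R_c·A = 2.321288·9.9052·462.8750 = 10642.815 mm³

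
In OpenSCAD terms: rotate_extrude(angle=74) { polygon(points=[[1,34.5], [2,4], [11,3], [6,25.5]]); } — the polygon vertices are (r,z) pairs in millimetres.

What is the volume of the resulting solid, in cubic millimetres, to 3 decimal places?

Profile (r,z), 4 vertices: (1,34.5) (2,4) (11,3) (6,25.5)
edge 0: (1,34.5)→(2,4)  cross = 1·4 − 2·34.5 = -65.0000; (r_i+r_j)·cross = 3·-65.0000 = -195.0000
edge 1: (2,4)→(11,3)  cross = 2·3 − 11·4 = -38.0000; (r_i+r_j)·cross = 13·-38.0000 = -494.0000
edge 2: (11,3)→(6,25.5)  cross = 11·25.5 − 6·3 = 262.5000; (r_i+r_j)·cross = 17·262.5000 = 4462.5000
edge 3: (6,25.5)→(1,34.5)  cross = 6·34.5 − 1·25.5 = 181.5000; (r_i+r_j)·cross = 7·181.5000 = 1270.5000
Σcross = 341.0000 → A = |Σcross|/2 = 170.5000 mm²
Σ(r_i+r_j)·cross = 5044.0000 → first moment M = |Σ|/6 = 840.6667
R_c = M/A = 840.6667/170.5000 = 4.9306 mm
θ = 74° = 1.291544 rad
V = θ·R_c·A = 1.291544·4.9306·170.5000 = 1085.758 mm³

Volume = 1085.758 mm³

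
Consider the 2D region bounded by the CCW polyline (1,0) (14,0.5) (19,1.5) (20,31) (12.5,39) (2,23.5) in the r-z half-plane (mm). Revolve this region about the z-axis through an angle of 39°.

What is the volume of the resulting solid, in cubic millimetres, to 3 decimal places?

Volume = 4311.204 mm³

Profile (r,z), 6 vertices: (1,0) (14,0.5) (19,1.5) (20,31) (12.5,39) (2,23.5)
edge 0: (1,0)→(14,0.5)  cross = 1·0.5 − 14·0 = 0.5000; (r_i+r_j)·cross = 15·0.5000 = 7.5000
edge 1: (14,0.5)→(19,1.5)  cross = 14·1.5 − 19·0.5 = 11.5000; (r_i+r_j)·cross = 33·11.5000 = 379.5000
edge 2: (19,1.5)→(20,31)  cross = 19·31 − 20·1.5 = 559.0000; (r_i+r_j)·cross = 39·559.0000 = 21801.0000
edge 3: (20,31)→(12.5,39)  cross = 20·39 − 12.5·31 = 392.5000; (r_i+r_j)·cross = 32.5·392.5000 = 12756.2500
edge 4: (12.5,39)→(2,23.5)  cross = 12.5·23.5 − 2·39 = 215.7500; (r_i+r_j)·cross = 14.5·215.7500 = 3128.3750
edge 5: (2,23.5)→(1,0)  cross = 2·0 − 1·23.5 = -23.5000; (r_i+r_j)·cross = 3·-23.5000 = -70.5000
Σcross = 1155.7500 → A = |Σcross|/2 = 577.8750 mm²
Σ(r_i+r_j)·cross = 38002.1250 → first moment M = |Σ|/6 = 6333.6875
R_c = M/A = 6333.6875/577.8750 = 10.9603 mm
θ = 39° = 0.680678 rad
V = θ·R_c·A = 0.680678·10.9603·577.8750 = 4311.204 mm³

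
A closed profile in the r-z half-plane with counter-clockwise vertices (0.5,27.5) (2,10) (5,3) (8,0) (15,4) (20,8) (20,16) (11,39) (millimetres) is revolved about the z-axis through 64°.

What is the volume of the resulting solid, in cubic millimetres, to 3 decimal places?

Profile (r,z), 8 vertices: (0.5,27.5) (2,10) (5,3) (8,0) (15,4) (20,8) (20,16) (11,39)
edge 0: (0.5,27.5)→(2,10)  cross = 0.5·10 − 2·27.5 = -50.0000; (r_i+r_j)·cross = 2.5·-50.0000 = -125.0000
edge 1: (2,10)→(5,3)  cross = 2·3 − 5·10 = -44.0000; (r_i+r_j)·cross = 7·-44.0000 = -308.0000
edge 2: (5,3)→(8,0)  cross = 5·0 − 8·3 = -24.0000; (r_i+r_j)·cross = 13·-24.0000 = -312.0000
edge 3: (8,0)→(15,4)  cross = 8·4 − 15·0 = 32.0000; (r_i+r_j)·cross = 23·32.0000 = 736.0000
edge 4: (15,4)→(20,8)  cross = 15·8 − 20·4 = 40.0000; (r_i+r_j)·cross = 35·40.0000 = 1400.0000
edge 5: (20,8)→(20,16)  cross = 20·16 − 20·8 = 160.0000; (r_i+r_j)·cross = 40·160.0000 = 6400.0000
edge 6: (20,16)→(11,39)  cross = 20·39 − 11·16 = 604.0000; (r_i+r_j)·cross = 31·604.0000 = 18724.0000
edge 7: (11,39)→(0.5,27.5)  cross = 11·27.5 − 0.5·39 = 283.0000; (r_i+r_j)·cross = 11.5·283.0000 = 3254.5000
Σcross = 1001.0000 → A = |Σcross|/2 = 500.5000 mm²
Σ(r_i+r_j)·cross = 29769.5000 → first moment M = |Σ|/6 = 4961.5833
R_c = M/A = 4961.5833/500.5000 = 9.9133 mm
θ = 64° = 1.117011 rad
V = θ·R_c·A = 1.117011·9.9133·500.5000 = 5542.142 mm³

Volume = 5542.142 mm³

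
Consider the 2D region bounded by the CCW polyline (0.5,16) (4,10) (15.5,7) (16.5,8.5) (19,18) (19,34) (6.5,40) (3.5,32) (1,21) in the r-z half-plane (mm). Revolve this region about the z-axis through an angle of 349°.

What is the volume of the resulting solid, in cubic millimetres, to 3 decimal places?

Profile (r,z), 9 vertices: (0.5,16) (4,10) (15.5,7) (16.5,8.5) (19,18) (19,34) (6.5,40) (3.5,32) (1,21)
edge 0: (0.5,16)→(4,10)  cross = 0.5·10 − 4·16 = -59.0000; (r_i+r_j)·cross = 4.5·-59.0000 = -265.5000
edge 1: (4,10)→(15.5,7)  cross = 4·7 − 15.5·10 = -127.0000; (r_i+r_j)·cross = 19.5·-127.0000 = -2476.5000
edge 2: (15.5,7)→(16.5,8.5)  cross = 15.5·8.5 − 16.5·7 = 16.2500; (r_i+r_j)·cross = 32·16.2500 = 520.0000
edge 3: (16.5,8.5)→(19,18)  cross = 16.5·18 − 19·8.5 = 135.5000; (r_i+r_j)·cross = 35.5·135.5000 = 4810.2500
edge 4: (19,18)→(19,34)  cross = 19·34 − 19·18 = 304.0000; (r_i+r_j)·cross = 38·304.0000 = 11552.0000
edge 5: (19,34)→(6.5,40)  cross = 19·40 − 6.5·34 = 539.0000; (r_i+r_j)·cross = 25.5·539.0000 = 13744.5000
edge 6: (6.5,40)→(3.5,32)  cross = 6.5·32 − 3.5·40 = 68.0000; (r_i+r_j)·cross = 10·68.0000 = 680.0000
edge 7: (3.5,32)→(1,21)  cross = 3.5·21 − 1·32 = 41.5000; (r_i+r_j)·cross = 4.5·41.5000 = 186.7500
edge 8: (1,21)→(0.5,16)  cross = 1·16 − 0.5·21 = 5.5000; (r_i+r_j)·cross = 1.5·5.5000 = 8.2500
Σcross = 923.7500 → A = |Σcross|/2 = 461.8750 mm²
Σ(r_i+r_j)·cross = 28759.7500 → first moment M = |Σ|/6 = 4793.2917
R_c = M/A = 4793.2917/461.8750 = 10.3779 mm
θ = 349° = 6.091199 rad
V = θ·R_c·A = 6.091199·10.3779·461.8750 = 29196.894 mm³

Volume = 29196.894 mm³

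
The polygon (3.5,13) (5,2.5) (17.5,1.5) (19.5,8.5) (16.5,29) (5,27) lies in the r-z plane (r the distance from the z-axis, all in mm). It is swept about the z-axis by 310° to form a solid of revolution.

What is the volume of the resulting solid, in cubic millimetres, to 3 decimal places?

Profile (r,z), 6 vertices: (3.5,13) (5,2.5) (17.5,1.5) (19.5,8.5) (16.5,29) (5,27)
edge 0: (3.5,13)→(5,2.5)  cross = 3.5·2.5 − 5·13 = -56.2500; (r_i+r_j)·cross = 8.5·-56.2500 = -478.1250
edge 1: (5,2.5)→(17.5,1.5)  cross = 5·1.5 − 17.5·2.5 = -36.2500; (r_i+r_j)·cross = 22.5·-36.2500 = -815.6250
edge 2: (17.5,1.5)→(19.5,8.5)  cross = 17.5·8.5 − 19.5·1.5 = 119.5000; (r_i+r_j)·cross = 37·119.5000 = 4421.5000
edge 3: (19.5,8.5)→(16.5,29)  cross = 19.5·29 − 16.5·8.5 = 425.2500; (r_i+r_j)·cross = 36·425.2500 = 15309.0000
edge 4: (16.5,29)→(5,27)  cross = 16.5·27 − 5·29 = 300.5000; (r_i+r_j)·cross = 21.5·300.5000 = 6460.7500
edge 5: (5,27)→(3.5,13)  cross = 5·13 − 3.5·27 = -29.5000; (r_i+r_j)·cross = 8.5·-29.5000 = -250.7500
Σcross = 723.2500 → A = |Σcross|/2 = 361.6250 mm²
Σ(r_i+r_j)·cross = 24646.7500 → first moment M = |Σ|/6 = 4107.7917
R_c = M/A = 4107.7917/361.6250 = 11.3593 mm
θ = 310° = 5.410521 rad
V = θ·R_c·A = 5.410521·11.3593·361.6250 = 22225.292 mm³

Volume = 22225.292 mm³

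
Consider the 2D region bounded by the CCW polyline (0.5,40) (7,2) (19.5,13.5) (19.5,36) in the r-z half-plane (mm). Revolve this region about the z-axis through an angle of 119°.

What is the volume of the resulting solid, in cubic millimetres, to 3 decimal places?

Profile (r,z), 4 vertices: (0.5,40) (7,2) (19.5,13.5) (19.5,36)
edge 0: (0.5,40)→(7,2)  cross = 0.5·2 − 7·40 = -279.0000; (r_i+r_j)·cross = 7.5·-279.0000 = -2092.5000
edge 1: (7,2)→(19.5,13.5)  cross = 7·13.5 − 19.5·2 = 55.5000; (r_i+r_j)·cross = 26.5·55.5000 = 1470.7500
edge 2: (19.5,13.5)→(19.5,36)  cross = 19.5·36 − 19.5·13.5 = 438.7500; (r_i+r_j)·cross = 39·438.7500 = 17111.2500
edge 3: (19.5,36)→(0.5,40)  cross = 19.5·40 − 0.5·36 = 762.0000; (r_i+r_j)·cross = 20·762.0000 = 15240.0000
Σcross = 977.2500 → A = |Σcross|/2 = 488.6250 mm²
Σ(r_i+r_j)·cross = 31729.5000 → first moment M = |Σ|/6 = 5288.2500
R_c = M/A = 5288.2500/488.6250 = 10.8227 mm
θ = 119° = 2.076942 rad
V = θ·R_c·A = 2.076942·10.8227·488.6250 = 10983.388 mm³

Volume = 10983.388 mm³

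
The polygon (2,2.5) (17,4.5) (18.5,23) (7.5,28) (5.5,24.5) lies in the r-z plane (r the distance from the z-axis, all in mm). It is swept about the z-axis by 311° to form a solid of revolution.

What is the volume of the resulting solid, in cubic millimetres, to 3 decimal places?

Profile (r,z), 5 vertices: (2,2.5) (17,4.5) (18.5,23) (7.5,28) (5.5,24.5)
edge 0: (2,2.5)→(17,4.5)  cross = 2·4.5 − 17·2.5 = -33.5000; (r_i+r_j)·cross = 19·-33.5000 = -636.5000
edge 1: (17,4.5)→(18.5,23)  cross = 17·23 − 18.5·4.5 = 307.7500; (r_i+r_j)·cross = 35.5·307.7500 = 10925.1250
edge 2: (18.5,23)→(7.5,28)  cross = 18.5·28 − 7.5·23 = 345.5000; (r_i+r_j)·cross = 26·345.5000 = 8983.0000
edge 3: (7.5,28)→(5.5,24.5)  cross = 7.5·24.5 − 5.5·28 = 29.7500; (r_i+r_j)·cross = 13·29.7500 = 386.7500
edge 4: (5.5,24.5)→(2,2.5)  cross = 5.5·2.5 − 2·24.5 = -35.2500; (r_i+r_j)·cross = 7.5·-35.2500 = -264.3750
Σcross = 614.2500 → A = |Σcross|/2 = 307.1250 mm²
Σ(r_i+r_j)·cross = 19394.0000 → first moment M = |Σ|/6 = 3232.3333
R_c = M/A = 3232.3333/307.1250 = 10.5245 mm
θ = 311° = 5.427974 rad
V = θ·R_c·A = 5.427974·10.5245·307.1250 = 17545.021 mm³

Volume = 17545.021 mm³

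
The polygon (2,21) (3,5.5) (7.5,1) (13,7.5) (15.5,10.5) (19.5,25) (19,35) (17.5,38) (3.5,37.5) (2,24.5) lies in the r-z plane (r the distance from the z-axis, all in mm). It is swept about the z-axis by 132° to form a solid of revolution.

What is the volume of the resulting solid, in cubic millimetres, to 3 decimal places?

Profile (r,z), 10 vertices: (2,21) (3,5.5) (7.5,1) (13,7.5) (15.5,10.5) (19.5,25) (19,35) (17.5,38) (3.5,37.5) (2,24.5)
edge 0: (2,21)→(3,5.5)  cross = 2·5.5 − 3·21 = -52.0000; (r_i+r_j)·cross = 5·-52.0000 = -260.0000
edge 1: (3,5.5)→(7.5,1)  cross = 3·1 − 7.5·5.5 = -38.2500; (r_i+r_j)·cross = 10.5·-38.2500 = -401.6250
edge 2: (7.5,1)→(13,7.5)  cross = 7.5·7.5 − 13·1 = 43.2500; (r_i+r_j)·cross = 20.5·43.2500 = 886.6250
edge 3: (13,7.5)→(15.5,10.5)  cross = 13·10.5 − 15.5·7.5 = 20.2500; (r_i+r_j)·cross = 28.5·20.2500 = 577.1250
edge 4: (15.5,10.5)→(19.5,25)  cross = 15.5·25 − 19.5·10.5 = 182.7500; (r_i+r_j)·cross = 35·182.7500 = 6396.2500
edge 5: (19.5,25)→(19,35)  cross = 19.5·35 − 19·25 = 207.5000; (r_i+r_j)·cross = 38.5·207.5000 = 7988.7500
edge 6: (19,35)→(17.5,38)  cross = 19·38 − 17.5·35 = 109.5000; (r_i+r_j)·cross = 36.5·109.5000 = 3996.7500
edge 7: (17.5,38)→(3.5,37.5)  cross = 17.5·37.5 − 3.5·38 = 523.2500; (r_i+r_j)·cross = 21·523.2500 = 10988.2500
edge 8: (3.5,37.5)→(2,24.5)  cross = 3.5·24.5 − 2·37.5 = 10.7500; (r_i+r_j)·cross = 5.5·10.7500 = 59.1250
edge 9: (2,24.5)→(2,21)  cross = 2·21 − 2·24.5 = -7.0000; (r_i+r_j)·cross = 4·-7.0000 = -28.0000
Σcross = 1000.0000 → A = |Σcross|/2 = 500.0000 mm²
Σ(r_i+r_j)·cross = 30203.2500 → first moment M = |Σ|/6 = 5033.8750
R_c = M/A = 5033.8750/500.0000 = 10.0678 mm
θ = 132° = 2.303835 rad
V = θ·R_c·A = 2.303835·10.0678·500.0000 = 11597.215 mm³

Volume = 11597.215 mm³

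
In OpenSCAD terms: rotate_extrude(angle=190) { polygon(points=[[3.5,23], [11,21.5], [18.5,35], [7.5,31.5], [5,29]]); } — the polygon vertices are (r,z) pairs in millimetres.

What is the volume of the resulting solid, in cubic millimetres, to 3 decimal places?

Profile (r,z), 5 vertices: (3.5,23) (11,21.5) (18.5,35) (7.5,31.5) (5,29)
edge 0: (3.5,23)→(11,21.5)  cross = 3.5·21.5 − 11·23 = -177.7500; (r_i+r_j)·cross = 14.5·-177.7500 = -2577.3750
edge 1: (11,21.5)→(18.5,35)  cross = 11·35 − 18.5·21.5 = -12.7500; (r_i+r_j)·cross = 29.5·-12.7500 = -376.1250
edge 2: (18.5,35)→(7.5,31.5)  cross = 18.5·31.5 − 7.5·35 = 320.2500; (r_i+r_j)·cross = 26·320.2500 = 8326.5000
edge 3: (7.5,31.5)→(5,29)  cross = 7.5·29 − 5·31.5 = 60.0000; (r_i+r_j)·cross = 12.5·60.0000 = 750.0000
edge 4: (5,29)→(3.5,23)  cross = 5·23 − 3.5·29 = 13.5000; (r_i+r_j)·cross = 8.5·13.5000 = 114.7500
Σcross = 203.2500 → A = |Σcross|/2 = 101.6250 mm²
Σ(r_i+r_j)·cross = 6237.7500 → first moment M = |Σ|/6 = 1039.6250
R_c = M/A = 1039.6250/101.6250 = 10.2300 mm
θ = 190° = 3.316126 rad
V = θ·R_c·A = 3.316126·10.2300·101.6250 = 3447.527 mm³

Volume = 3447.527 mm³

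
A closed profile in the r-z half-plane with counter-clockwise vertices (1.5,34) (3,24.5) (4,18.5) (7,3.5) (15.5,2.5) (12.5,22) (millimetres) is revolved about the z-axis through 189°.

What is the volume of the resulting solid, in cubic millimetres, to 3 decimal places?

Volume = 6307.336 mm³

Profile (r,z), 6 vertices: (1.5,34) (3,24.5) (4,18.5) (7,3.5) (15.5,2.5) (12.5,22)
edge 0: (1.5,34)→(3,24.5)  cross = 1.5·24.5 − 3·34 = -65.2500; (r_i+r_j)·cross = 4.5·-65.2500 = -293.6250
edge 1: (3,24.5)→(4,18.5)  cross = 3·18.5 − 4·24.5 = -42.5000; (r_i+r_j)·cross = 7·-42.5000 = -297.5000
edge 2: (4,18.5)→(7,3.5)  cross = 4·3.5 − 7·18.5 = -115.5000; (r_i+r_j)·cross = 11·-115.5000 = -1270.5000
edge 3: (7,3.5)→(15.5,2.5)  cross = 7·2.5 − 15.5·3.5 = -36.7500; (r_i+r_j)·cross = 22.5·-36.7500 = -826.8750
edge 4: (15.5,2.5)→(12.5,22)  cross = 15.5·22 − 12.5·2.5 = 309.7500; (r_i+r_j)·cross = 28·309.7500 = 8673.0000
edge 5: (12.5,22)→(1.5,34)  cross = 12.5·34 − 1.5·22 = 392.0000; (r_i+r_j)·cross = 14·392.0000 = 5488.0000
Σcross = 441.7500 → A = |Σcross|/2 = 220.8750 mm²
Σ(r_i+r_j)·cross = 11472.5000 → first moment M = |Σ|/6 = 1912.0833
R_c = M/A = 1912.0833/220.8750 = 8.6569 mm
θ = 189° = 3.298672 rad
V = θ·R_c·A = 3.298672·8.6569·220.8750 = 6307.336 mm³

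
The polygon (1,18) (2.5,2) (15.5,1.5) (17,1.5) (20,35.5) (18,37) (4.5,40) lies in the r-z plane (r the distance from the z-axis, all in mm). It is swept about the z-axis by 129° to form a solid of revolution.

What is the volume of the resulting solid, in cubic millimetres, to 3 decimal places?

Volume = 13892.584 mm³

Profile (r,z), 7 vertices: (1,18) (2.5,2) (15.5,1.5) (17,1.5) (20,35.5) (18,37) (4.5,40)
edge 0: (1,18)→(2.5,2)  cross = 1·2 − 2.5·18 = -43.0000; (r_i+r_j)·cross = 3.5·-43.0000 = -150.5000
edge 1: (2.5,2)→(15.5,1.5)  cross = 2.5·1.5 − 15.5·2 = -27.2500; (r_i+r_j)·cross = 18·-27.2500 = -490.5000
edge 2: (15.5,1.5)→(17,1.5)  cross = 15.5·1.5 − 17·1.5 = -2.2500; (r_i+r_j)·cross = 32.5·-2.2500 = -73.1250
edge 3: (17,1.5)→(20,35.5)  cross = 17·35.5 − 20·1.5 = 573.5000; (r_i+r_j)·cross = 37·573.5000 = 21219.5000
edge 4: (20,35.5)→(18,37)  cross = 20·37 − 18·35.5 = 101.0000; (r_i+r_j)·cross = 38·101.0000 = 3838.0000
edge 5: (18,37)→(4.5,40)  cross = 18·40 − 4.5·37 = 553.5000; (r_i+r_j)·cross = 22.5·553.5000 = 12453.7500
edge 6: (4.5,40)→(1,18)  cross = 4.5·18 − 1·40 = 41.0000; (r_i+r_j)·cross = 5.5·41.0000 = 225.5000
Σcross = 1196.5000 → A = |Σcross|/2 = 598.2500 mm²
Σ(r_i+r_j)·cross = 37022.6250 → first moment M = |Σ|/6 = 6170.4375
R_c = M/A = 6170.4375/598.2500 = 10.3141 mm
θ = 129° = 2.251475 rad
V = θ·R_c·A = 2.251475·10.3141·598.2500 = 13892.584 mm³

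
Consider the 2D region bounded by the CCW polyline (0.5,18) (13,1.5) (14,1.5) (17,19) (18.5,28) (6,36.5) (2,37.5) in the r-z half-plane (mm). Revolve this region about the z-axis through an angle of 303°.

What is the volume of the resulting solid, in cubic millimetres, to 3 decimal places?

Profile (r,z), 7 vertices: (0.5,18) (13,1.5) (14,1.5) (17,19) (18.5,28) (6,36.5) (2,37.5)
edge 0: (0.5,18)→(13,1.5)  cross = 0.5·1.5 − 13·18 = -233.2500; (r_i+r_j)·cross = 13.5·-233.2500 = -3148.8750
edge 1: (13,1.5)→(14,1.5)  cross = 13·1.5 − 14·1.5 = -1.5000; (r_i+r_j)·cross = 27·-1.5000 = -40.5000
edge 2: (14,1.5)→(17,19)  cross = 14·19 − 17·1.5 = 240.5000; (r_i+r_j)·cross = 31·240.5000 = 7455.5000
edge 3: (17,19)→(18.5,28)  cross = 17·28 − 18.5·19 = 124.5000; (r_i+r_j)·cross = 35.5·124.5000 = 4419.7500
edge 4: (18.5,28)→(6,36.5)  cross = 18.5·36.5 − 6·28 = 507.2500; (r_i+r_j)·cross = 24.5·507.2500 = 12427.6250
edge 5: (6,36.5)→(2,37.5)  cross = 6·37.5 − 2·36.5 = 152.0000; (r_i+r_j)·cross = 8·152.0000 = 1216.0000
edge 6: (2,37.5)→(0.5,18)  cross = 2·18 − 0.5·37.5 = 17.2500; (r_i+r_j)·cross = 2.5·17.2500 = 43.1250
Σcross = 806.7500 → A = |Σcross|/2 = 403.3750 mm²
Σ(r_i+r_j)·cross = 22372.6250 → first moment M = |Σ|/6 = 3728.7708
R_c = M/A = 3728.7708/403.3750 = 9.2439 mm
θ = 303° = 5.288348 rad
V = θ·R_c·A = 5.288348·9.2439·403.3750 = 19719.036 mm³

Volume = 19719.036 mm³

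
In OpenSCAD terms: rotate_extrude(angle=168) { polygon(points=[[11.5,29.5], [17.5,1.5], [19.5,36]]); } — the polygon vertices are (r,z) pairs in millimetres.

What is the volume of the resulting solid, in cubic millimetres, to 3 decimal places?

Profile (r,z), 3 vertices: (11.5,29.5) (17.5,1.5) (19.5,36)
edge 0: (11.5,29.5)→(17.5,1.5)  cross = 11.5·1.5 − 17.5·29.5 = -499.0000; (r_i+r_j)·cross = 29·-499.0000 = -14471.0000
edge 1: (17.5,1.5)→(19.5,36)  cross = 17.5·36 − 19.5·1.5 = 600.7500; (r_i+r_j)·cross = 37·600.7500 = 22227.7500
edge 2: (19.5,36)→(11.5,29.5)  cross = 19.5·29.5 − 11.5·36 = 161.2500; (r_i+r_j)·cross = 31·161.2500 = 4998.7500
Σcross = 263.0000 → A = |Σcross|/2 = 131.5000 mm²
Σ(r_i+r_j)·cross = 12755.5000 → first moment M = |Σ|/6 = 2125.9167
R_c = M/A = 2125.9167/131.5000 = 16.1667 mm
θ = 168° = 2.932153 rad
V = θ·R_c·A = 2.932153·16.1667·131.5000 = 6233.513 mm³

Volume = 6233.513 mm³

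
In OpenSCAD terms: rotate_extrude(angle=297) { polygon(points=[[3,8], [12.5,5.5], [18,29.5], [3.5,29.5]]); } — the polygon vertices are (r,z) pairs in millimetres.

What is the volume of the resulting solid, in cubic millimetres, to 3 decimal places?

Profile (r,z), 4 vertices: (3,8) (12.5,5.5) (18,29.5) (3.5,29.5)
edge 0: (3,8)→(12.5,5.5)  cross = 3·5.5 − 12.5·8 = -83.5000; (r_i+r_j)·cross = 15.5·-83.5000 = -1294.2500
edge 1: (12.5,5.5)→(18,29.5)  cross = 12.5·29.5 − 18·5.5 = 269.7500; (r_i+r_j)·cross = 30.5·269.7500 = 8227.3750
edge 2: (18,29.5)→(3.5,29.5)  cross = 18·29.5 − 3.5·29.5 = 427.7500; (r_i+r_j)·cross = 21.5·427.7500 = 9196.6250
edge 3: (3.5,29.5)→(3,8)  cross = 3.5·8 − 3·29.5 = -60.5000; (r_i+r_j)·cross = 6.5·-60.5000 = -393.2500
Σcross = 553.5000 → A = |Σcross|/2 = 276.7500 mm²
Σ(r_i+r_j)·cross = 15736.5000 → first moment M = |Σ|/6 = 2622.7500
R_c = M/A = 2622.7500/276.7500 = 9.4770 mm
θ = 297° = 5.183628 rad
V = θ·R_c·A = 5.183628·9.4770·276.7500 = 13595.360 mm³

Volume = 13595.360 mm³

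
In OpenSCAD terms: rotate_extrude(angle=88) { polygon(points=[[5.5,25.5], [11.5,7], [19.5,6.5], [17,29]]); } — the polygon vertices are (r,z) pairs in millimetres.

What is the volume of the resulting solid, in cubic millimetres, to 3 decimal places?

Volume = 4230.736 mm³

Profile (r,z), 4 vertices: (5.5,25.5) (11.5,7) (19.5,6.5) (17,29)
edge 0: (5.5,25.5)→(11.5,7)  cross = 5.5·7 − 11.5·25.5 = -254.7500; (r_i+r_j)·cross = 17·-254.7500 = -4330.7500
edge 1: (11.5,7)→(19.5,6.5)  cross = 11.5·6.5 − 19.5·7 = -61.7500; (r_i+r_j)·cross = 31·-61.7500 = -1914.2500
edge 2: (19.5,6.5)→(17,29)  cross = 19.5·29 − 17·6.5 = 455.0000; (r_i+r_j)·cross = 36.5·455.0000 = 16607.5000
edge 3: (17,29)→(5.5,25.5)  cross = 17·25.5 − 5.5·29 = 274.0000; (r_i+r_j)·cross = 22.5·274.0000 = 6165.0000
Σcross = 412.5000 → A = |Σcross|/2 = 206.2500 mm²
Σ(r_i+r_j)·cross = 16527.5000 → first moment M = |Σ|/6 = 2754.5833
R_c = M/A = 2754.5833/206.2500 = 13.3556 mm
θ = 88° = 1.535890 rad
V = θ·R_c·A = 1.535890·13.3556·206.2500 = 4230.736 mm³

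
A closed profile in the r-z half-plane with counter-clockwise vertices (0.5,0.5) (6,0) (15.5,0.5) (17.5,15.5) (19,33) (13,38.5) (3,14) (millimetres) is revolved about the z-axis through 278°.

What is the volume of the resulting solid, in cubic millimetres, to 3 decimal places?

Volume = 23240.143 mm³

Profile (r,z), 7 vertices: (0.5,0.5) (6,0) (15.5,0.5) (17.5,15.5) (19,33) (13,38.5) (3,14)
edge 0: (0.5,0.5)→(6,0)  cross = 0.5·0 − 6·0.5 = -3.0000; (r_i+r_j)·cross = 6.5·-3.0000 = -19.5000
edge 1: (6,0)→(15.5,0.5)  cross = 6·0.5 − 15.5·0 = 3.0000; (r_i+r_j)·cross = 21.5·3.0000 = 64.5000
edge 2: (15.5,0.5)→(17.5,15.5)  cross = 15.5·15.5 − 17.5·0.5 = 231.5000; (r_i+r_j)·cross = 33·231.5000 = 7639.5000
edge 3: (17.5,15.5)→(19,33)  cross = 17.5·33 − 19·15.5 = 283.0000; (r_i+r_j)·cross = 36.5·283.0000 = 10329.5000
edge 4: (19,33)→(13,38.5)  cross = 19·38.5 − 13·33 = 302.5000; (r_i+r_j)·cross = 32·302.5000 = 9680.0000
edge 5: (13,38.5)→(3,14)  cross = 13·14 − 3·38.5 = 66.5000; (r_i+r_j)·cross = 16·66.5000 = 1064.0000
edge 6: (3,14)→(0.5,0.5)  cross = 3·0.5 − 0.5·14 = -5.5000; (r_i+r_j)·cross = 3.5·-5.5000 = -19.2500
Σcross = 878.0000 → A = |Σcross|/2 = 439.0000 mm²
Σ(r_i+r_j)·cross = 28738.7500 → first moment M = |Σ|/6 = 4789.7917
R_c = M/A = 4789.7917/439.0000 = 10.9107 mm
θ = 278° = 4.852015 rad
V = θ·R_c·A = 4.852015·10.9107·439.0000 = 23240.143 mm³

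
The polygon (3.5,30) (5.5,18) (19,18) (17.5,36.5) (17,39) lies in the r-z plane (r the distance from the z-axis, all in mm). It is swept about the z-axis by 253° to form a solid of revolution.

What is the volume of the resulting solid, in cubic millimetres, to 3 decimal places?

Profile (r,z), 5 vertices: (3.5,30) (5.5,18) (19,18) (17.5,36.5) (17,39)
edge 0: (3.5,30)→(5.5,18)  cross = 3.5·18 − 5.5·30 = -102.0000; (r_i+r_j)·cross = 9·-102.0000 = -918.0000
edge 1: (5.5,18)→(19,18)  cross = 5.5·18 − 19·18 = -243.0000; (r_i+r_j)·cross = 24.5·-243.0000 = -5953.5000
edge 2: (19,18)→(17.5,36.5)  cross = 19·36.5 − 17.5·18 = 378.5000; (r_i+r_j)·cross = 36.5·378.5000 = 13815.2500
edge 3: (17.5,36.5)→(17,39)  cross = 17.5·39 − 17·36.5 = 62.0000; (r_i+r_j)·cross = 34.5·62.0000 = 2139.0000
edge 4: (17,39)→(3.5,30)  cross = 17·30 − 3.5·39 = 373.5000; (r_i+r_j)·cross = 20.5·373.5000 = 7656.7500
Σcross = 469.0000 → A = |Σcross|/2 = 234.5000 mm²
Σ(r_i+r_j)·cross = 16739.5000 → first moment M = |Σ|/6 = 2789.9167
R_c = M/A = 2789.9167/234.5000 = 11.8973 mm
θ = 253° = 4.415683 rad
V = θ·R_c·A = 4.415683·11.8973·234.5000 = 12319.388 mm³

Volume = 12319.388 mm³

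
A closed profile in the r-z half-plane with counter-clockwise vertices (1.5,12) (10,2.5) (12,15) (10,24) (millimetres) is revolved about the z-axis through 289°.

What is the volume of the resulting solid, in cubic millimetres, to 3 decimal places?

Volume = 4459.843 mm³

Profile (r,z), 4 vertices: (1.5,12) (10,2.5) (12,15) (10,24)
edge 0: (1.5,12)→(10,2.5)  cross = 1.5·2.5 − 10·12 = -116.2500; (r_i+r_j)·cross = 11.5·-116.2500 = -1336.8750
edge 1: (10,2.5)→(12,15)  cross = 10·15 − 12·2.5 = 120.0000; (r_i+r_j)·cross = 22·120.0000 = 2640.0000
edge 2: (12,15)→(10,24)  cross = 12·24 − 10·15 = 138.0000; (r_i+r_j)·cross = 22·138.0000 = 3036.0000
edge 3: (10,24)→(1.5,12)  cross = 10·12 − 1.5·24 = 84.0000; (r_i+r_j)·cross = 11.5·84.0000 = 966.0000
Σcross = 225.7500 → A = |Σcross|/2 = 112.8750 mm²
Σ(r_i+r_j)·cross = 5305.1250 → first moment M = |Σ|/6 = 884.1875
R_c = M/A = 884.1875/112.8750 = 7.8333 mm
θ = 289° = 5.044002 rad
V = θ·R_c·A = 5.044002·7.8333·112.8750 = 4459.843 mm³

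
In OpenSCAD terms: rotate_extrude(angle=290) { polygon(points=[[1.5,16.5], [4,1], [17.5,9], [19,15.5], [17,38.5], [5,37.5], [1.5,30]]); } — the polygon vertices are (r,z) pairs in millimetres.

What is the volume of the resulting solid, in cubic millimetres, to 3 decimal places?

Volume = 26057.002 mm³

Profile (r,z), 7 vertices: (1.5,16.5) (4,1) (17.5,9) (19,15.5) (17,38.5) (5,37.5) (1.5,30)
edge 0: (1.5,16.5)→(4,1)  cross = 1.5·1 − 4·16.5 = -64.5000; (r_i+r_j)·cross = 5.5·-64.5000 = -354.7500
edge 1: (4,1)→(17.5,9)  cross = 4·9 − 17.5·1 = 18.5000; (r_i+r_j)·cross = 21.5·18.5000 = 397.7500
edge 2: (17.5,9)→(19,15.5)  cross = 17.5·15.5 − 19·9 = 100.2500; (r_i+r_j)·cross = 36.5·100.2500 = 3659.1250
edge 3: (19,15.5)→(17,38.5)  cross = 19·38.5 − 17·15.5 = 468.0000; (r_i+r_j)·cross = 36·468.0000 = 16848.0000
edge 4: (17,38.5)→(5,37.5)  cross = 17·37.5 − 5·38.5 = 445.0000; (r_i+r_j)·cross = 22·445.0000 = 9790.0000
edge 5: (5,37.5)→(1.5,30)  cross = 5·30 − 1.5·37.5 = 93.7500; (r_i+r_j)·cross = 6.5·93.7500 = 609.3750
edge 6: (1.5,30)→(1.5,16.5)  cross = 1.5·16.5 − 1.5·30 = -20.2500; (r_i+r_j)·cross = 3·-20.2500 = -60.7500
Σcross = 1040.7500 → A = |Σcross|/2 = 520.3750 mm²
Σ(r_i+r_j)·cross = 30888.7500 → first moment M = |Σ|/6 = 5148.1250
R_c = M/A = 5148.1250/520.3750 = 9.8931 mm
θ = 290° = 5.061455 rad
V = θ·R_c·A = 5.061455·9.8931·520.3750 = 26057.002 mm³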